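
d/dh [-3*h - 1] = -3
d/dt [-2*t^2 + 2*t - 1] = 2 - 4*t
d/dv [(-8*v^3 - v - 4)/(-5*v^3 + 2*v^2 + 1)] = (-16*v^4 - 10*v^3 - 82*v^2 + 16*v - 1)/(25*v^6 - 20*v^5 + 4*v^4 - 10*v^3 + 4*v^2 + 1)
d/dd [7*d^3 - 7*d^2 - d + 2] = 21*d^2 - 14*d - 1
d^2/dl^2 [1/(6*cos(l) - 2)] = 3*(3*sin(l)^2 - cos(l) + 3)/(2*(3*cos(l) - 1)^3)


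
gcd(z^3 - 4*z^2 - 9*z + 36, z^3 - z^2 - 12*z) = z^2 - z - 12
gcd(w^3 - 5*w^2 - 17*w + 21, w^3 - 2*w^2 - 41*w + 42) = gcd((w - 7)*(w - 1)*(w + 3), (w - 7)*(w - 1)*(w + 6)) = w^2 - 8*w + 7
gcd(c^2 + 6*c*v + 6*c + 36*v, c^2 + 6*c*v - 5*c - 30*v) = c + 6*v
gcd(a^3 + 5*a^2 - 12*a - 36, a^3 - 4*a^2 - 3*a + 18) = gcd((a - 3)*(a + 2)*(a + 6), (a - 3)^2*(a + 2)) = a^2 - a - 6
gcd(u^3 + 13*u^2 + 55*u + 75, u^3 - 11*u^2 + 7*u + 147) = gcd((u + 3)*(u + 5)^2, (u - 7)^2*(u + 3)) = u + 3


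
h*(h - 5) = h^2 - 5*h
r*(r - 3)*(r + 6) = r^3 + 3*r^2 - 18*r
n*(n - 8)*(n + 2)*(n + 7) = n^4 + n^3 - 58*n^2 - 112*n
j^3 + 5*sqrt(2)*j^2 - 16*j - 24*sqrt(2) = (j - 2*sqrt(2))*(j + sqrt(2))*(j + 6*sqrt(2))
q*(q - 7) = q^2 - 7*q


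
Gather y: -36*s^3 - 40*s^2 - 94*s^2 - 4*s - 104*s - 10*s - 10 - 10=-36*s^3 - 134*s^2 - 118*s - 20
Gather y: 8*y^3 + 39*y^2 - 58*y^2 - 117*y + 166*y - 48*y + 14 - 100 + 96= 8*y^3 - 19*y^2 + y + 10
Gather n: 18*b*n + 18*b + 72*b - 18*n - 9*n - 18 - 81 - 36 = 90*b + n*(18*b - 27) - 135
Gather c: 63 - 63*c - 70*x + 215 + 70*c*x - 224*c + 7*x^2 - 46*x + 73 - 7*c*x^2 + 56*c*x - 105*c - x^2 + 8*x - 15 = c*(-7*x^2 + 126*x - 392) + 6*x^2 - 108*x + 336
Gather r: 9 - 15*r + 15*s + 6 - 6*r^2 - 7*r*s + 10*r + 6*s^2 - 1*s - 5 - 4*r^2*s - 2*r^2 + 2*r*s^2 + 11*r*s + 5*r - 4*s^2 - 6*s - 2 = r^2*(-4*s - 8) + r*(2*s^2 + 4*s) + 2*s^2 + 8*s + 8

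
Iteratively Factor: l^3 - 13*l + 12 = (l - 3)*(l^2 + 3*l - 4) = (l - 3)*(l + 4)*(l - 1)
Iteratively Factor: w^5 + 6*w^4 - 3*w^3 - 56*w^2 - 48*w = (w - 3)*(w^4 + 9*w^3 + 24*w^2 + 16*w) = (w - 3)*(w + 4)*(w^3 + 5*w^2 + 4*w) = (w - 3)*(w + 4)^2*(w^2 + w) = w*(w - 3)*(w + 4)^2*(w + 1)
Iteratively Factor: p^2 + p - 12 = (p + 4)*(p - 3)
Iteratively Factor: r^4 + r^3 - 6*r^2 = (r - 2)*(r^3 + 3*r^2) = r*(r - 2)*(r^2 + 3*r) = r^2*(r - 2)*(r + 3)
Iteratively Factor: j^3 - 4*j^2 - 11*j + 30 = (j - 5)*(j^2 + j - 6) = (j - 5)*(j + 3)*(j - 2)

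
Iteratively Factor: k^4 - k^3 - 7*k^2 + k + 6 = (k - 3)*(k^3 + 2*k^2 - k - 2) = (k - 3)*(k - 1)*(k^2 + 3*k + 2) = (k - 3)*(k - 1)*(k + 2)*(k + 1)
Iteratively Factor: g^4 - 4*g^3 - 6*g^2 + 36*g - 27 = (g - 1)*(g^3 - 3*g^2 - 9*g + 27) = (g - 3)*(g - 1)*(g^2 - 9) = (g - 3)^2*(g - 1)*(g + 3)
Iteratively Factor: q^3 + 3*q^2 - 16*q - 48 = (q + 3)*(q^2 - 16) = (q + 3)*(q + 4)*(q - 4)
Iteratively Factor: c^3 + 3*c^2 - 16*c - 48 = (c + 4)*(c^2 - c - 12) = (c + 3)*(c + 4)*(c - 4)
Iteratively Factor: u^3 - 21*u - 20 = (u - 5)*(u^2 + 5*u + 4) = (u - 5)*(u + 4)*(u + 1)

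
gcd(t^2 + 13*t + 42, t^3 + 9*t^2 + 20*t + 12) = t + 6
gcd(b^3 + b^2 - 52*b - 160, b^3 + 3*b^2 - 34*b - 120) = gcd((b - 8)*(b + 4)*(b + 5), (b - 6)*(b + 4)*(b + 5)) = b^2 + 9*b + 20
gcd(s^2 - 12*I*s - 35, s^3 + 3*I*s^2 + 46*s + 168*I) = s - 7*I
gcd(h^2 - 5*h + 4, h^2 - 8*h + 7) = h - 1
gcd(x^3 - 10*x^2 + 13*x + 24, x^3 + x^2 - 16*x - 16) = x + 1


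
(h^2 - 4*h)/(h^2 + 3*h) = (h - 4)/(h + 3)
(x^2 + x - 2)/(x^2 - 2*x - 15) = (-x^2 - x + 2)/(-x^2 + 2*x + 15)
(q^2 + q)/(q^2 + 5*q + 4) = q/(q + 4)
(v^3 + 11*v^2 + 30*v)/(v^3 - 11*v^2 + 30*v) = (v^2 + 11*v + 30)/(v^2 - 11*v + 30)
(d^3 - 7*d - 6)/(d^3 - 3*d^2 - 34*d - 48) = (d^2 - 2*d - 3)/(d^2 - 5*d - 24)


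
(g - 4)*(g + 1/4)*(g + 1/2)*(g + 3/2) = g^4 - 7*g^3/4 - 31*g^2/4 - 77*g/16 - 3/4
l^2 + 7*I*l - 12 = (l + 3*I)*(l + 4*I)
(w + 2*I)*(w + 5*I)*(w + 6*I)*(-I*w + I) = -I*w^4 + 13*w^3 + I*w^3 - 13*w^2 + 52*I*w^2 - 60*w - 52*I*w + 60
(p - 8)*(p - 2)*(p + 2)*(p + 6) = p^4 - 2*p^3 - 52*p^2 + 8*p + 192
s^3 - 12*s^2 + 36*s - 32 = (s - 8)*(s - 2)^2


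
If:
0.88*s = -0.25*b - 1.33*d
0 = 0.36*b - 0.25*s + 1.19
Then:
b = 0.694444444444444*s - 3.30555555555556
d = 0.621345029239766 - 0.7921888053467*s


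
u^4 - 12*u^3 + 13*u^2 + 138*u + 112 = (u - 8)*(u - 7)*(u + 1)*(u + 2)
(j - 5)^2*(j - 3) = j^3 - 13*j^2 + 55*j - 75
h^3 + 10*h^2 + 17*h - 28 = (h - 1)*(h + 4)*(h + 7)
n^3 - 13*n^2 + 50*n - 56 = (n - 7)*(n - 4)*(n - 2)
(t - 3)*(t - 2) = t^2 - 5*t + 6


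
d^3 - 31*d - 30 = (d - 6)*(d + 1)*(d + 5)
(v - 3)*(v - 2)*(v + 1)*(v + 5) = v^4 + v^3 - 19*v^2 + 11*v + 30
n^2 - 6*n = n*(n - 6)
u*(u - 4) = u^2 - 4*u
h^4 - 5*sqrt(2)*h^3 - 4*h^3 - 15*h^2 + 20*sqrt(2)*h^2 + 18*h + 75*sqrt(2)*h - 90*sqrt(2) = (h - 6)*(h - 1)*(h + 3)*(h - 5*sqrt(2))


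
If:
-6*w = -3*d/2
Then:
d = 4*w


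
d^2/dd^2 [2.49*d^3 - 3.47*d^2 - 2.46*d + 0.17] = 14.94*d - 6.94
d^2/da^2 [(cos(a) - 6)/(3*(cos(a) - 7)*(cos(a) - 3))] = (14*(1 - cos(a)^2)^2 - cos(a)^5 - 52*cos(a)^3 - 122*cos(a)^2 + 1053*cos(a) - 542)/(3*(cos(a) - 7)^3*(cos(a) - 3)^3)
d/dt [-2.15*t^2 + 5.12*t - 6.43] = 5.12 - 4.3*t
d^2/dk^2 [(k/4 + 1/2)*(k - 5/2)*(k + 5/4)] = 3*k/2 + 3/8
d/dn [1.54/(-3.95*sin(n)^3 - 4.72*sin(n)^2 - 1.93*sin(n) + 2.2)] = (18.249*sin(n)^2 + 14.5376*sin(n) + 2.9722)*cos(n)/(3.95*sin(n)^3 + 4.72*sin(n)^2 + 1.93*sin(n) - 2.2)^2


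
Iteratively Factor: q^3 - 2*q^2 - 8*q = (q)*(q^2 - 2*q - 8) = q*(q - 4)*(q + 2)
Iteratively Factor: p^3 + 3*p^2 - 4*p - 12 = (p - 2)*(p^2 + 5*p + 6) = (p - 2)*(p + 3)*(p + 2)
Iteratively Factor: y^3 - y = (y - 1)*(y^2 + y) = (y - 1)*(y + 1)*(y)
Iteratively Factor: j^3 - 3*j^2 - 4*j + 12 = (j - 2)*(j^2 - j - 6) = (j - 3)*(j - 2)*(j + 2)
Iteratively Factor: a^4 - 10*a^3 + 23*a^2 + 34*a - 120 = (a - 3)*(a^3 - 7*a^2 + 2*a + 40) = (a - 3)*(a + 2)*(a^2 - 9*a + 20) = (a - 4)*(a - 3)*(a + 2)*(a - 5)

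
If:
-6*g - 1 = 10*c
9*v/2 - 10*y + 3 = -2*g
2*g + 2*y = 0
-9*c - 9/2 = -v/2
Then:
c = -83/122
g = 59/61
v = -198/61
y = -59/61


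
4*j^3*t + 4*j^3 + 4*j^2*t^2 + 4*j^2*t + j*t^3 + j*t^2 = (2*j + t)^2*(j*t + j)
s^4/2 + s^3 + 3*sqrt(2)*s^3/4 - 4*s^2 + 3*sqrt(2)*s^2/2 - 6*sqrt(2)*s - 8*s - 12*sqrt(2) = (s/2 + sqrt(2))*(s + 2)*(s - 2*sqrt(2))*(s + 3*sqrt(2)/2)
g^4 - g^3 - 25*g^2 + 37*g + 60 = (g - 4)*(g - 3)*(g + 1)*(g + 5)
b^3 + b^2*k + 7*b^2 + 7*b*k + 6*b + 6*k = (b + 1)*(b + 6)*(b + k)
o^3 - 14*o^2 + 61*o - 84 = (o - 7)*(o - 4)*(o - 3)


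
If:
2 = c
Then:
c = 2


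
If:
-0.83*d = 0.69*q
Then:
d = -0.831325301204819*q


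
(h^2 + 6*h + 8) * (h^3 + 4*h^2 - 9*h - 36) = h^5 + 10*h^4 + 23*h^3 - 58*h^2 - 288*h - 288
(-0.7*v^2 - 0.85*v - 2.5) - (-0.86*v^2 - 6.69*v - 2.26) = 0.16*v^2 + 5.84*v - 0.24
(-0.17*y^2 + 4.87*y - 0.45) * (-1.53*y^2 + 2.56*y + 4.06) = 0.2601*y^4 - 7.8863*y^3 + 12.4655*y^2 + 18.6202*y - 1.827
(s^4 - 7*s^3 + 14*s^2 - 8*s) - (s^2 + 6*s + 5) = s^4 - 7*s^3 + 13*s^2 - 14*s - 5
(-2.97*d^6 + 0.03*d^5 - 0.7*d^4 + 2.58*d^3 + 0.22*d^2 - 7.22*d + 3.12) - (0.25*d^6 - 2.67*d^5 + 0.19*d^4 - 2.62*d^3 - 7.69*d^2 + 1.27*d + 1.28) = -3.22*d^6 + 2.7*d^5 - 0.89*d^4 + 5.2*d^3 + 7.91*d^2 - 8.49*d + 1.84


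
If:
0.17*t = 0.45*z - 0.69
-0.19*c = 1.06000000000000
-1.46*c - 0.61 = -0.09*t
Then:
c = -5.58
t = -83.73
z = -30.10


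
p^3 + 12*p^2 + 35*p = p*(p + 5)*(p + 7)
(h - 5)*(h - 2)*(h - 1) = h^3 - 8*h^2 + 17*h - 10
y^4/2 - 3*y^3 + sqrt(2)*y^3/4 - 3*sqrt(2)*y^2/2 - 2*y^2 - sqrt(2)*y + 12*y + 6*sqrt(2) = (y - 6)*(y - 2)*(sqrt(2)*y/2 + 1/2)*(sqrt(2)*y/2 + sqrt(2))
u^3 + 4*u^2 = u^2*(u + 4)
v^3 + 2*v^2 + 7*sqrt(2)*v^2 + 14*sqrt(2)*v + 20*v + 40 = (v + 2)*(v + 2*sqrt(2))*(v + 5*sqrt(2))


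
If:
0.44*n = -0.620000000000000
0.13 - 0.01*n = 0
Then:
No Solution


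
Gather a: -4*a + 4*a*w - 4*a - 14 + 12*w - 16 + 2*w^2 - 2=a*(4*w - 8) + 2*w^2 + 12*w - 32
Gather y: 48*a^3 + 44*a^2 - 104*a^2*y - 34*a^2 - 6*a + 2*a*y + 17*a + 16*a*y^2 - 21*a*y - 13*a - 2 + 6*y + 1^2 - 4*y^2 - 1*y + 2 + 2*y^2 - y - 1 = 48*a^3 + 10*a^2 - 2*a + y^2*(16*a - 2) + y*(-104*a^2 - 19*a + 4)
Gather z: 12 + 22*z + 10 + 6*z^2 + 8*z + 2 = 6*z^2 + 30*z + 24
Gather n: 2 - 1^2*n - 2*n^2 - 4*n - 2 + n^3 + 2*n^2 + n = n^3 - 4*n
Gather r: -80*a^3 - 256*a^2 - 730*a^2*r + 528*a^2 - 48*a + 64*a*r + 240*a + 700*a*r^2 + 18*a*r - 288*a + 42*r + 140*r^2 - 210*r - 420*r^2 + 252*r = -80*a^3 + 272*a^2 - 96*a + r^2*(700*a - 280) + r*(-730*a^2 + 82*a + 84)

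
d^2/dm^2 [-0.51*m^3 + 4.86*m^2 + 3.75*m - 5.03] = 9.72 - 3.06*m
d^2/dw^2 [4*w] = 0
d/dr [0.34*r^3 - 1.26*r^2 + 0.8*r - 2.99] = 1.02*r^2 - 2.52*r + 0.8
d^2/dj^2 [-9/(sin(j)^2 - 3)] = 18*(2*sin(j)^4 + 3*sin(j)^2 - 3)/(sin(j)^2 - 3)^3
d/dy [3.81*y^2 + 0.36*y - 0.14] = 7.62*y + 0.36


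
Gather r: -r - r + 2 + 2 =4 - 2*r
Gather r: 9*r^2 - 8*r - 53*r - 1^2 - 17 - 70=9*r^2 - 61*r - 88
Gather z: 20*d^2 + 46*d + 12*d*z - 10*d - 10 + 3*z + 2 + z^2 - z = 20*d^2 + 36*d + z^2 + z*(12*d + 2) - 8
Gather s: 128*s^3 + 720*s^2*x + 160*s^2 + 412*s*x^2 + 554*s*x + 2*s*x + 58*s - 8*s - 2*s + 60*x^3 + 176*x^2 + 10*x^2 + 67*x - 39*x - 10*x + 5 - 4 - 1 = 128*s^3 + s^2*(720*x + 160) + s*(412*x^2 + 556*x + 48) + 60*x^3 + 186*x^2 + 18*x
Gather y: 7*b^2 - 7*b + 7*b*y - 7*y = 7*b^2 - 7*b + y*(7*b - 7)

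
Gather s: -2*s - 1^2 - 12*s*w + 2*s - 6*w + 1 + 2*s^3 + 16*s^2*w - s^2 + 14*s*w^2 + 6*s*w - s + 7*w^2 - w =2*s^3 + s^2*(16*w - 1) + s*(14*w^2 - 6*w - 1) + 7*w^2 - 7*w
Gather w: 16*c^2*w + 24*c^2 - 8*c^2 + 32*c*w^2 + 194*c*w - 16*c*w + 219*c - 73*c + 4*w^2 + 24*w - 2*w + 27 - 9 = 16*c^2 + 146*c + w^2*(32*c + 4) + w*(16*c^2 + 178*c + 22) + 18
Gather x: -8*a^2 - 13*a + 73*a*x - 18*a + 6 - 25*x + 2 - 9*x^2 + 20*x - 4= -8*a^2 - 31*a - 9*x^2 + x*(73*a - 5) + 4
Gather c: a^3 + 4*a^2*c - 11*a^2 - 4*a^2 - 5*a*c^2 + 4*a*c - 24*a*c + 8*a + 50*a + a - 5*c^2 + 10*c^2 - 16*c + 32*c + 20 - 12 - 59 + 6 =a^3 - 15*a^2 + 59*a + c^2*(5 - 5*a) + c*(4*a^2 - 20*a + 16) - 45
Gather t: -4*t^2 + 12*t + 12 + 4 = -4*t^2 + 12*t + 16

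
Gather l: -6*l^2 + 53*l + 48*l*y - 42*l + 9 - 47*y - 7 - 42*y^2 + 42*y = -6*l^2 + l*(48*y + 11) - 42*y^2 - 5*y + 2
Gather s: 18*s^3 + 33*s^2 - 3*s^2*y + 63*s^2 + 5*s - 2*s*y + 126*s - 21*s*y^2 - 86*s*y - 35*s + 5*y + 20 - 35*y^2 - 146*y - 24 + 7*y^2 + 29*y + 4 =18*s^3 + s^2*(96 - 3*y) + s*(-21*y^2 - 88*y + 96) - 28*y^2 - 112*y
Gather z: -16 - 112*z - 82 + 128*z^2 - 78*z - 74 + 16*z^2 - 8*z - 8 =144*z^2 - 198*z - 180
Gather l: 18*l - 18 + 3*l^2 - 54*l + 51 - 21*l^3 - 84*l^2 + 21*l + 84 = -21*l^3 - 81*l^2 - 15*l + 117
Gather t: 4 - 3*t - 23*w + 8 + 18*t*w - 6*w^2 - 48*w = t*(18*w - 3) - 6*w^2 - 71*w + 12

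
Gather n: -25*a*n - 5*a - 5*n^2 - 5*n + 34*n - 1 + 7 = -5*a - 5*n^2 + n*(29 - 25*a) + 6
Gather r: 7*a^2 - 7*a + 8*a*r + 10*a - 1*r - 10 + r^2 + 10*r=7*a^2 + 3*a + r^2 + r*(8*a + 9) - 10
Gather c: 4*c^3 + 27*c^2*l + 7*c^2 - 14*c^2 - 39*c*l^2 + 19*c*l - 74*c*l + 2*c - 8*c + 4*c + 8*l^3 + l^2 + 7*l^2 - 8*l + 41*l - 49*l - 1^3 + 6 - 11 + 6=4*c^3 + c^2*(27*l - 7) + c*(-39*l^2 - 55*l - 2) + 8*l^3 + 8*l^2 - 16*l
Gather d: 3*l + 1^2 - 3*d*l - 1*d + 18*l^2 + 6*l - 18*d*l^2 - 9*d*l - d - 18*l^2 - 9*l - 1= d*(-18*l^2 - 12*l - 2)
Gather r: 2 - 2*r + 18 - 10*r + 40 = 60 - 12*r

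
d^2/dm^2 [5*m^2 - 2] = 10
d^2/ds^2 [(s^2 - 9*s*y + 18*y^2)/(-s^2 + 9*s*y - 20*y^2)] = y^2*(12*s^2 - 108*s*y + 244*y^2)/(s^6 - 27*s^5*y + 303*s^4*y^2 - 1809*s^3*y^3 + 6060*s^2*y^4 - 10800*s*y^5 + 8000*y^6)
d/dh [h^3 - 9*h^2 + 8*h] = 3*h^2 - 18*h + 8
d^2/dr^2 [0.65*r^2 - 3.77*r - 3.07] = 1.30000000000000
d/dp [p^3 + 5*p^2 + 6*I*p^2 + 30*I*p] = 3*p^2 + p*(10 + 12*I) + 30*I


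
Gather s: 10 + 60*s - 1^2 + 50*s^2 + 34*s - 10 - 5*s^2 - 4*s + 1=45*s^2 + 90*s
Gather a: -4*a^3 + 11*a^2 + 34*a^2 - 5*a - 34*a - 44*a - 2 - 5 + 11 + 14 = -4*a^3 + 45*a^2 - 83*a + 18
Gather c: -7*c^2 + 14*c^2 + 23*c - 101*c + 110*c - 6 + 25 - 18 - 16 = 7*c^2 + 32*c - 15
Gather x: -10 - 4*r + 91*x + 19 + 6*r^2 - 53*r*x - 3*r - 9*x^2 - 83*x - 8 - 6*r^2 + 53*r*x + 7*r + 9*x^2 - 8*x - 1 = 0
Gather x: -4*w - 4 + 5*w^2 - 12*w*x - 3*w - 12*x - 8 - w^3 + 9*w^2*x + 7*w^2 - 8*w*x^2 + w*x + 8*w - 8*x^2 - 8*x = -w^3 + 12*w^2 + w + x^2*(-8*w - 8) + x*(9*w^2 - 11*w - 20) - 12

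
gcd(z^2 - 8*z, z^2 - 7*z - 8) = z - 8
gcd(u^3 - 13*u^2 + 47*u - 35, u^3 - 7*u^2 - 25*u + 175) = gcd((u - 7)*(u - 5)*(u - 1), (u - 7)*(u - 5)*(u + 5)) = u^2 - 12*u + 35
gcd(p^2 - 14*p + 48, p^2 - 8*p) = p - 8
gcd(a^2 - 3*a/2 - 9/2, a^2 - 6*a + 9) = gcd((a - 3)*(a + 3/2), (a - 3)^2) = a - 3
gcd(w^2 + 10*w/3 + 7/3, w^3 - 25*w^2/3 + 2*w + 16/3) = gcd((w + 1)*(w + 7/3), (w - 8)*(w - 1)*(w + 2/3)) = 1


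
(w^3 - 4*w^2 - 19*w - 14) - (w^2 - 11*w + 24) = w^3 - 5*w^2 - 8*w - 38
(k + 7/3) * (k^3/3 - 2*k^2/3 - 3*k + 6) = k^4/3 + k^3/9 - 41*k^2/9 - k + 14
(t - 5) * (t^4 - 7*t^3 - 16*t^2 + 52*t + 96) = t^5 - 12*t^4 + 19*t^3 + 132*t^2 - 164*t - 480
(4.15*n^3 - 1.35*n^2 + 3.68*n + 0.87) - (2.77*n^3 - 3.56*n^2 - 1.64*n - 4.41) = 1.38*n^3 + 2.21*n^2 + 5.32*n + 5.28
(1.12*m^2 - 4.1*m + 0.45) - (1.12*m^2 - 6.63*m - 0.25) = 2.53*m + 0.7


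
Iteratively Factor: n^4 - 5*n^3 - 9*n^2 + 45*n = (n)*(n^3 - 5*n^2 - 9*n + 45) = n*(n - 5)*(n^2 - 9) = n*(n - 5)*(n + 3)*(n - 3)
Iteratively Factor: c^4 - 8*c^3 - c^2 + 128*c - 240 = (c + 4)*(c^3 - 12*c^2 + 47*c - 60) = (c - 5)*(c + 4)*(c^2 - 7*c + 12) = (c - 5)*(c - 4)*(c + 4)*(c - 3)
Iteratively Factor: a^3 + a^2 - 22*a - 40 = (a - 5)*(a^2 + 6*a + 8) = (a - 5)*(a + 2)*(a + 4)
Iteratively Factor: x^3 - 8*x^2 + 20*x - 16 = (x - 2)*(x^2 - 6*x + 8) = (x - 4)*(x - 2)*(x - 2)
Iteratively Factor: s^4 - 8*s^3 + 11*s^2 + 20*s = (s - 4)*(s^3 - 4*s^2 - 5*s) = (s - 5)*(s - 4)*(s^2 + s) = s*(s - 5)*(s - 4)*(s + 1)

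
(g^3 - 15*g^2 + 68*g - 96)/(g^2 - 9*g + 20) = (g^2 - 11*g + 24)/(g - 5)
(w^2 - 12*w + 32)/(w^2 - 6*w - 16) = (w - 4)/(w + 2)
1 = 1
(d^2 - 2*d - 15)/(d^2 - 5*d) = (d + 3)/d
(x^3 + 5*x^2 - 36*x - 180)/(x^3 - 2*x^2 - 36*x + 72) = (x + 5)/(x - 2)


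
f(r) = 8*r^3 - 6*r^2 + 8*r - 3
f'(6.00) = 800.00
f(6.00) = 1557.00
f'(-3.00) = 260.00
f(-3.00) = -297.00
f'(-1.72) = 99.64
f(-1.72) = -75.22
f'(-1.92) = 119.51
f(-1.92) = -97.10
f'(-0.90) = 38.24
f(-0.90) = -20.89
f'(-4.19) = 479.63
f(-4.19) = -730.34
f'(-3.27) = 303.87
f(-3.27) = -373.04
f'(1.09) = 23.43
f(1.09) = 8.95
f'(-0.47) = 18.94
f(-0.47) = -8.92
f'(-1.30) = 64.16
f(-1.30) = -41.12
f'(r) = 24*r^2 - 12*r + 8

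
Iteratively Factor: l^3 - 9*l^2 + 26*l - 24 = (l - 3)*(l^2 - 6*l + 8) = (l - 3)*(l - 2)*(l - 4)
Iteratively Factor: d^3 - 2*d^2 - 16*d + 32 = (d + 4)*(d^2 - 6*d + 8) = (d - 2)*(d + 4)*(d - 4)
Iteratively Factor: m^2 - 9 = (m - 3)*(m + 3)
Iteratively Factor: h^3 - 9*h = (h + 3)*(h^2 - 3*h) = (h - 3)*(h + 3)*(h)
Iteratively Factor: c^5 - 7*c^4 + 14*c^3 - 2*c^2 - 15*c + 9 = (c + 1)*(c^4 - 8*c^3 + 22*c^2 - 24*c + 9) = (c - 1)*(c + 1)*(c^3 - 7*c^2 + 15*c - 9) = (c - 1)^2*(c + 1)*(c^2 - 6*c + 9) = (c - 3)*(c - 1)^2*(c + 1)*(c - 3)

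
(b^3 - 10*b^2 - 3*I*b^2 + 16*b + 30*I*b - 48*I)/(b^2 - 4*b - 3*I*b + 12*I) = (b^2 - 10*b + 16)/(b - 4)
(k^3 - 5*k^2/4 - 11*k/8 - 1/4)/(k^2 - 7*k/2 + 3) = (8*k^2 + 6*k + 1)/(4*(2*k - 3))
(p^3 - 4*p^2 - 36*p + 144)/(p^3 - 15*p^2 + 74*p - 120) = (p + 6)/(p - 5)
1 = 1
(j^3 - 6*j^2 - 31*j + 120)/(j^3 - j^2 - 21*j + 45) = (j - 8)/(j - 3)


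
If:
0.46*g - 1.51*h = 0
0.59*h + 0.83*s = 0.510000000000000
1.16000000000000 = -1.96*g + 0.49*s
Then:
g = -0.42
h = -0.13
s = 0.70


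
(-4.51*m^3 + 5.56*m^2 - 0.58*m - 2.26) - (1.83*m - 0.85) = -4.51*m^3 + 5.56*m^2 - 2.41*m - 1.41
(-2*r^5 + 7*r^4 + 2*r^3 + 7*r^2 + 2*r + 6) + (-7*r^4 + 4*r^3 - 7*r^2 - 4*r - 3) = -2*r^5 + 6*r^3 - 2*r + 3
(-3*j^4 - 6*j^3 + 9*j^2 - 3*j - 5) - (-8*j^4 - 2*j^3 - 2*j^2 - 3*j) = 5*j^4 - 4*j^3 + 11*j^2 - 5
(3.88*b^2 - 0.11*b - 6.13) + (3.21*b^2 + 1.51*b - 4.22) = 7.09*b^2 + 1.4*b - 10.35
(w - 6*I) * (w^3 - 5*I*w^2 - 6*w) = w^4 - 11*I*w^3 - 36*w^2 + 36*I*w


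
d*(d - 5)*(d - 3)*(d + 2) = d^4 - 6*d^3 - d^2 + 30*d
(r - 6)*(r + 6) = r^2 - 36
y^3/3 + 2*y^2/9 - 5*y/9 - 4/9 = (y/3 + 1/3)*(y - 4/3)*(y + 1)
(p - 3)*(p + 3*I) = p^2 - 3*p + 3*I*p - 9*I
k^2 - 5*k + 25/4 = (k - 5/2)^2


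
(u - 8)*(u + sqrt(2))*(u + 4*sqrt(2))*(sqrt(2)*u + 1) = sqrt(2)*u^4 - 8*sqrt(2)*u^3 + 11*u^3 - 88*u^2 + 13*sqrt(2)*u^2 - 104*sqrt(2)*u + 8*u - 64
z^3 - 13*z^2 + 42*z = z*(z - 7)*(z - 6)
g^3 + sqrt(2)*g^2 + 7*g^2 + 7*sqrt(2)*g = g*(g + 7)*(g + sqrt(2))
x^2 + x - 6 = (x - 2)*(x + 3)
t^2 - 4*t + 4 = (t - 2)^2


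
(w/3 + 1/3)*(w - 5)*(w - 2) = w^3/3 - 2*w^2 + w + 10/3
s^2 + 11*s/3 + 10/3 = (s + 5/3)*(s + 2)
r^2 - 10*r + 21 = (r - 7)*(r - 3)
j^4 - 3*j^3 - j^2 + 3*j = j*(j - 3)*(j - 1)*(j + 1)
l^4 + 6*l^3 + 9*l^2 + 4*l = l*(l + 1)^2*(l + 4)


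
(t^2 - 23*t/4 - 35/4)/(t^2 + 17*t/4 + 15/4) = (t - 7)/(t + 3)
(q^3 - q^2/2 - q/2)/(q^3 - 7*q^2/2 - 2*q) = (q - 1)/(q - 4)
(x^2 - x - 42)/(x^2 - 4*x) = (x^2 - x - 42)/(x*(x - 4))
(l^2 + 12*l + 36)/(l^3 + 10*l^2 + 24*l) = (l + 6)/(l*(l + 4))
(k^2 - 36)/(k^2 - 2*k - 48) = (k - 6)/(k - 8)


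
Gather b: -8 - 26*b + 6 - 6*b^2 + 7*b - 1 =-6*b^2 - 19*b - 3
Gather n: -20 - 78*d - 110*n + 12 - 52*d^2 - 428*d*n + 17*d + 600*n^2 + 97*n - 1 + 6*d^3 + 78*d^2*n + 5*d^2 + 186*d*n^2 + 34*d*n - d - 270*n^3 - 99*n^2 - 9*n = 6*d^3 - 47*d^2 - 62*d - 270*n^3 + n^2*(186*d + 501) + n*(78*d^2 - 394*d - 22) - 9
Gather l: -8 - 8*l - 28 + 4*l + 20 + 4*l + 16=0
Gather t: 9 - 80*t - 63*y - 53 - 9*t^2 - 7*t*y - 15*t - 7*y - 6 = -9*t^2 + t*(-7*y - 95) - 70*y - 50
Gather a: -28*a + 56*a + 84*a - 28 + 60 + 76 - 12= 112*a + 96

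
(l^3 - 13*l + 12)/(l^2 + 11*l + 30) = (l^3 - 13*l + 12)/(l^2 + 11*l + 30)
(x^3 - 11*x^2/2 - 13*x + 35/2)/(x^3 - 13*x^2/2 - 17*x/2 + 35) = (x - 1)/(x - 2)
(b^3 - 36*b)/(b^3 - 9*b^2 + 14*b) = (b^2 - 36)/(b^2 - 9*b + 14)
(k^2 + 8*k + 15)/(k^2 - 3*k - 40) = (k + 3)/(k - 8)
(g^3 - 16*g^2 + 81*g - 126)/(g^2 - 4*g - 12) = (g^2 - 10*g + 21)/(g + 2)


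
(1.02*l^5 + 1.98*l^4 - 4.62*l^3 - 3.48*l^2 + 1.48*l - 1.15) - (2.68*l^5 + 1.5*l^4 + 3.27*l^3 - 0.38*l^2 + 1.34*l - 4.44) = -1.66*l^5 + 0.48*l^4 - 7.89*l^3 - 3.1*l^2 + 0.14*l + 3.29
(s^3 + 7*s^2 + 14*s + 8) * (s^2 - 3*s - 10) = s^5 + 4*s^4 - 17*s^3 - 104*s^2 - 164*s - 80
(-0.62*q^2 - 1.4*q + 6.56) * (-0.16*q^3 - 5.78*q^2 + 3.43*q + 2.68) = 0.0992*q^5 + 3.8076*q^4 + 4.9158*q^3 - 44.3804*q^2 + 18.7488*q + 17.5808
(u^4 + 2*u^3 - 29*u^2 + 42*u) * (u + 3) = u^5 + 5*u^4 - 23*u^3 - 45*u^2 + 126*u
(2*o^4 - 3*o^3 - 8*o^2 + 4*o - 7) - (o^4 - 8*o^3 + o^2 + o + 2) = o^4 + 5*o^3 - 9*o^2 + 3*o - 9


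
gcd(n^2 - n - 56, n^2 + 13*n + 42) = n + 7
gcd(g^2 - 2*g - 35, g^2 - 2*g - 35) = g^2 - 2*g - 35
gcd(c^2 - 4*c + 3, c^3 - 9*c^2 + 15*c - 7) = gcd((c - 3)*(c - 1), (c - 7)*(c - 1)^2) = c - 1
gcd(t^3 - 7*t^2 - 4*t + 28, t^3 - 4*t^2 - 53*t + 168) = 1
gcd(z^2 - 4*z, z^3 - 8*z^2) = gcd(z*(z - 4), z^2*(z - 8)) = z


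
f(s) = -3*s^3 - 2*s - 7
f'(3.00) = -83.00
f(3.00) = -94.00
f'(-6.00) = -326.00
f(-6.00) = 653.00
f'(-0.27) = -2.66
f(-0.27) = -6.40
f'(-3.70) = -125.21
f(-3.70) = 152.36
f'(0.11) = -2.11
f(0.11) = -7.22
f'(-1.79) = -30.84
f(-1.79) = 13.79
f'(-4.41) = -177.03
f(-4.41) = 259.12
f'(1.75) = -29.56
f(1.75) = -26.58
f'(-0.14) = -2.18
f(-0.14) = -6.71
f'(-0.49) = -4.16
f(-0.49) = -5.67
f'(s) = -9*s^2 - 2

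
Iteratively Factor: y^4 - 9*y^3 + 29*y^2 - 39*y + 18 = (y - 3)*(y^3 - 6*y^2 + 11*y - 6) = (y - 3)*(y - 1)*(y^2 - 5*y + 6) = (y - 3)*(y - 2)*(y - 1)*(y - 3)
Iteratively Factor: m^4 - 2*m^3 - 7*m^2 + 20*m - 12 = (m - 1)*(m^3 - m^2 - 8*m + 12) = (m - 1)*(m + 3)*(m^2 - 4*m + 4) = (m - 2)*(m - 1)*(m + 3)*(m - 2)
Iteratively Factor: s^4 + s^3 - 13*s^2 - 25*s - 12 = (s + 3)*(s^3 - 2*s^2 - 7*s - 4) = (s + 1)*(s + 3)*(s^2 - 3*s - 4) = (s - 4)*(s + 1)*(s + 3)*(s + 1)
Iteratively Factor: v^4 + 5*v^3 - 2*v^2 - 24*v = (v + 3)*(v^3 + 2*v^2 - 8*v) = v*(v + 3)*(v^2 + 2*v - 8) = v*(v - 2)*(v + 3)*(v + 4)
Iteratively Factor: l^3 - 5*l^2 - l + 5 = (l + 1)*(l^2 - 6*l + 5) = (l - 5)*(l + 1)*(l - 1)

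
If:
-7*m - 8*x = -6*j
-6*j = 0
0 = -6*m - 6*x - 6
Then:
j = 0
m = -8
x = 7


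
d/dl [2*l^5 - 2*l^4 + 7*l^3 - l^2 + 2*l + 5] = 10*l^4 - 8*l^3 + 21*l^2 - 2*l + 2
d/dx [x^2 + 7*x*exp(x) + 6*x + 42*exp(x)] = 7*x*exp(x) + 2*x + 49*exp(x) + 6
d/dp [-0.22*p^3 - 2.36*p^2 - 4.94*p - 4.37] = -0.66*p^2 - 4.72*p - 4.94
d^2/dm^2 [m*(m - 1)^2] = 6*m - 4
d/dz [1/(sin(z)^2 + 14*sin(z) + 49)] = -2*cos(z)/(sin(z) + 7)^3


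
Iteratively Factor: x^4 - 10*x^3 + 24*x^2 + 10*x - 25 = (x + 1)*(x^3 - 11*x^2 + 35*x - 25) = (x - 5)*(x + 1)*(x^2 - 6*x + 5) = (x - 5)^2*(x + 1)*(x - 1)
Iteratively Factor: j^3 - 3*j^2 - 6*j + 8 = (j - 1)*(j^2 - 2*j - 8) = (j - 4)*(j - 1)*(j + 2)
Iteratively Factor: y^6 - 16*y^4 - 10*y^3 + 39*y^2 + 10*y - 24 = (y + 2)*(y^5 - 2*y^4 - 12*y^3 + 14*y^2 + 11*y - 12) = (y - 1)*(y + 2)*(y^4 - y^3 - 13*y^2 + y + 12) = (y - 4)*(y - 1)*(y + 2)*(y^3 + 3*y^2 - y - 3) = (y - 4)*(y - 1)^2*(y + 2)*(y^2 + 4*y + 3) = (y - 4)*(y - 1)^2*(y + 1)*(y + 2)*(y + 3)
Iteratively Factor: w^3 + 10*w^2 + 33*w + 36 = (w + 4)*(w^2 + 6*w + 9) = (w + 3)*(w + 4)*(w + 3)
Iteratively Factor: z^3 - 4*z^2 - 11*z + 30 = (z - 2)*(z^2 - 2*z - 15) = (z - 5)*(z - 2)*(z + 3)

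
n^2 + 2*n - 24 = (n - 4)*(n + 6)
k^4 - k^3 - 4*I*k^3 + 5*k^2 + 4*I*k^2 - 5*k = k*(k - 1)*(k - 5*I)*(k + I)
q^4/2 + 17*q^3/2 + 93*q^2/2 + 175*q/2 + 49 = (q/2 + 1/2)*(q + 2)*(q + 7)^2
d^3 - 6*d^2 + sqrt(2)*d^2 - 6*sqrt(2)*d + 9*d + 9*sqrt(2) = (d - 3)^2*(d + sqrt(2))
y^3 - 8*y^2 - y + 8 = (y - 8)*(y - 1)*(y + 1)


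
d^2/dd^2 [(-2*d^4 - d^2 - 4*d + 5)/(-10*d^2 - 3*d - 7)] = 4*(100*d^6 + 90*d^5 + 237*d^4 + 353*d^3 - 561*d^2 - 645*d + 135)/(1000*d^6 + 900*d^5 + 2370*d^4 + 1287*d^3 + 1659*d^2 + 441*d + 343)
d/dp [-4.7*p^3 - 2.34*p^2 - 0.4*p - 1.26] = -14.1*p^2 - 4.68*p - 0.4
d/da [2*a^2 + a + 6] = 4*a + 1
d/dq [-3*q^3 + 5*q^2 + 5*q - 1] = -9*q^2 + 10*q + 5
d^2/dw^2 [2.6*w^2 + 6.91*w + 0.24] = 5.20000000000000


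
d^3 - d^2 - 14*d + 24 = (d - 3)*(d - 2)*(d + 4)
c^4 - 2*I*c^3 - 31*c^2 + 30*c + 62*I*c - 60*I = (c - 5)*(c - 1)*(c + 6)*(c - 2*I)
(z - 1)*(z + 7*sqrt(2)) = z^2 - z + 7*sqrt(2)*z - 7*sqrt(2)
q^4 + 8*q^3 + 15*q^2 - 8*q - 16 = (q - 1)*(q + 1)*(q + 4)^2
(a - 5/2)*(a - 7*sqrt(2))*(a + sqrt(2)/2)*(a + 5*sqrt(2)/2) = a^4 - 4*sqrt(2)*a^3 - 5*a^3/2 - 79*a^2/2 + 10*sqrt(2)*a^2 - 35*sqrt(2)*a/2 + 395*a/4 + 175*sqrt(2)/4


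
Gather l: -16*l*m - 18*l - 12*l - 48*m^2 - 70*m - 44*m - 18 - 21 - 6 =l*(-16*m - 30) - 48*m^2 - 114*m - 45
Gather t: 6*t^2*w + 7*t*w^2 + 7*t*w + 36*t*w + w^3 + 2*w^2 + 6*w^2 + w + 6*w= 6*t^2*w + t*(7*w^2 + 43*w) + w^3 + 8*w^2 + 7*w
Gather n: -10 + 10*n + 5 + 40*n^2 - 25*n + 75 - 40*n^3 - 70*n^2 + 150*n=-40*n^3 - 30*n^2 + 135*n + 70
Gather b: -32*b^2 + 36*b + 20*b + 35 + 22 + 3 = -32*b^2 + 56*b + 60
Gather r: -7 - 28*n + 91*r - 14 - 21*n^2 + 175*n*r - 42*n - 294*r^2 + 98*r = -21*n^2 - 70*n - 294*r^2 + r*(175*n + 189) - 21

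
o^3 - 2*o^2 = o^2*(o - 2)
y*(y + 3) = y^2 + 3*y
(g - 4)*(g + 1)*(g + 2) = g^3 - g^2 - 10*g - 8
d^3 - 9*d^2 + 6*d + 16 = (d - 8)*(d - 2)*(d + 1)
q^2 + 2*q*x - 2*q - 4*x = (q - 2)*(q + 2*x)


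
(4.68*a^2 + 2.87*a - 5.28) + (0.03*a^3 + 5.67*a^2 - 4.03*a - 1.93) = 0.03*a^3 + 10.35*a^2 - 1.16*a - 7.21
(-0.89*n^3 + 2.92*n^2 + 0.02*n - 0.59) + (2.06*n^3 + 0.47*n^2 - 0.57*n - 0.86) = 1.17*n^3 + 3.39*n^2 - 0.55*n - 1.45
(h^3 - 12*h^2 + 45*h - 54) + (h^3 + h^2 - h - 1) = 2*h^3 - 11*h^2 + 44*h - 55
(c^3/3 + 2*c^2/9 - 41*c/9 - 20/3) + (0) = c^3/3 + 2*c^2/9 - 41*c/9 - 20/3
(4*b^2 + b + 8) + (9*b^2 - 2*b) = 13*b^2 - b + 8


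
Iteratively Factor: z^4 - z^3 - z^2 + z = (z - 1)*(z^3 - z) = z*(z - 1)*(z^2 - 1) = z*(z - 1)^2*(z + 1)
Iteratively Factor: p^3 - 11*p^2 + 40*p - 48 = (p - 4)*(p^2 - 7*p + 12) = (p - 4)*(p - 3)*(p - 4)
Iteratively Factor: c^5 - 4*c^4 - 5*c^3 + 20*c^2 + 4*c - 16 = (c + 1)*(c^4 - 5*c^3 + 20*c - 16) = (c - 2)*(c + 1)*(c^3 - 3*c^2 - 6*c + 8) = (c - 4)*(c - 2)*(c + 1)*(c^2 + c - 2) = (c - 4)*(c - 2)*(c - 1)*(c + 1)*(c + 2)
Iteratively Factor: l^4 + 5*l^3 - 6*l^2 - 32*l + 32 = (l - 1)*(l^3 + 6*l^2 - 32) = (l - 1)*(l + 4)*(l^2 + 2*l - 8) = (l - 2)*(l - 1)*(l + 4)*(l + 4)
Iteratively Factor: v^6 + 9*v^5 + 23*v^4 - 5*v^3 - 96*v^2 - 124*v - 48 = (v + 2)*(v^5 + 7*v^4 + 9*v^3 - 23*v^2 - 50*v - 24) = (v + 1)*(v + 2)*(v^4 + 6*v^3 + 3*v^2 - 26*v - 24) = (v + 1)*(v + 2)*(v + 4)*(v^3 + 2*v^2 - 5*v - 6) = (v - 2)*(v + 1)*(v + 2)*(v + 4)*(v^2 + 4*v + 3) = (v - 2)*(v + 1)*(v + 2)*(v + 3)*(v + 4)*(v + 1)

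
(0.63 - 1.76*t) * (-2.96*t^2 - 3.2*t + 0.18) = 5.2096*t^3 + 3.7672*t^2 - 2.3328*t + 0.1134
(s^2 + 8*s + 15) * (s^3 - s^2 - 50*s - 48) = s^5 + 7*s^4 - 43*s^3 - 463*s^2 - 1134*s - 720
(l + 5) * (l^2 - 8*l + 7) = l^3 - 3*l^2 - 33*l + 35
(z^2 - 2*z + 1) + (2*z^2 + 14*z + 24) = 3*z^2 + 12*z + 25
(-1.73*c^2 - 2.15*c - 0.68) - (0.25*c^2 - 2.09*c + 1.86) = -1.98*c^2 - 0.0600000000000001*c - 2.54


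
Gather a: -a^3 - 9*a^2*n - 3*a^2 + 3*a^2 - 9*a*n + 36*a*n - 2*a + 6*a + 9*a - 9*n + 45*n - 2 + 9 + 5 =-a^3 - 9*a^2*n + a*(27*n + 13) + 36*n + 12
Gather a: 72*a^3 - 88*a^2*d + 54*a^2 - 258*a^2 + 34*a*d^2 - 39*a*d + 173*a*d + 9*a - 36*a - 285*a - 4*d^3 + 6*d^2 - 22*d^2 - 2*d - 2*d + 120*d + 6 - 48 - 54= 72*a^3 + a^2*(-88*d - 204) + a*(34*d^2 + 134*d - 312) - 4*d^3 - 16*d^2 + 116*d - 96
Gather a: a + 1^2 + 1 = a + 2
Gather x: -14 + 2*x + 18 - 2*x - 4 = 0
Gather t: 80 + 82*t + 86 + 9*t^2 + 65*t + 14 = 9*t^2 + 147*t + 180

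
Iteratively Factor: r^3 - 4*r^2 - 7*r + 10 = (r + 2)*(r^2 - 6*r + 5) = (r - 5)*(r + 2)*(r - 1)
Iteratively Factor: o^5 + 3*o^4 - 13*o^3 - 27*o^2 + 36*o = (o)*(o^4 + 3*o^3 - 13*o^2 - 27*o + 36) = o*(o + 3)*(o^3 - 13*o + 12) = o*(o - 1)*(o + 3)*(o^2 + o - 12) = o*(o - 3)*(o - 1)*(o + 3)*(o + 4)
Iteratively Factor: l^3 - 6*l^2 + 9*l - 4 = (l - 1)*(l^2 - 5*l + 4) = (l - 1)^2*(l - 4)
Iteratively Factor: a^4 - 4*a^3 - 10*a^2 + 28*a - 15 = (a - 1)*(a^3 - 3*a^2 - 13*a + 15) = (a - 1)^2*(a^2 - 2*a - 15) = (a - 5)*(a - 1)^2*(a + 3)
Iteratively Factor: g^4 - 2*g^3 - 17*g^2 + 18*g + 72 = (g + 2)*(g^3 - 4*g^2 - 9*g + 36) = (g - 4)*(g + 2)*(g^2 - 9) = (g - 4)*(g + 2)*(g + 3)*(g - 3)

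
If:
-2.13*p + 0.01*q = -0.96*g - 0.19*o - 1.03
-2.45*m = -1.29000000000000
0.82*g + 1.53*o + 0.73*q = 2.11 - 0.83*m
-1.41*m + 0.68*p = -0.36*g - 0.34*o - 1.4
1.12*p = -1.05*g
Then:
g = -0.24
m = 0.53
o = -2.13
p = 0.22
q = 7.01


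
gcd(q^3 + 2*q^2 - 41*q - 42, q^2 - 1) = q + 1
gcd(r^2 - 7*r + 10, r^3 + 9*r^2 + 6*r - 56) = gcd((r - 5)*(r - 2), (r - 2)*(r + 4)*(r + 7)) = r - 2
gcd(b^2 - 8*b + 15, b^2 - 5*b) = b - 5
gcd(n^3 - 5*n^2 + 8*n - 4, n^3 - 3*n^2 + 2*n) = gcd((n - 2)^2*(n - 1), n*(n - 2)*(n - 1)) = n^2 - 3*n + 2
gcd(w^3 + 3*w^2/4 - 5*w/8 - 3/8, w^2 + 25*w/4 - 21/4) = w - 3/4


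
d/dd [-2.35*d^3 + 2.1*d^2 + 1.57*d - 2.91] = -7.05*d^2 + 4.2*d + 1.57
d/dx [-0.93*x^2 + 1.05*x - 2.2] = 1.05 - 1.86*x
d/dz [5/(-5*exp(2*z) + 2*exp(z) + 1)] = (50*exp(z) - 10)*exp(z)/(-5*exp(2*z) + 2*exp(z) + 1)^2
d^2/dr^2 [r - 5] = 0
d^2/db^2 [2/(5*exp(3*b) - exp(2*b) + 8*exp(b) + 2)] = 2*((-45*exp(2*b) + 4*exp(b) - 8)*(5*exp(3*b) - exp(2*b) + 8*exp(b) + 2) + 2*(15*exp(2*b) - 2*exp(b) + 8)^2*exp(b))*exp(b)/(5*exp(3*b) - exp(2*b) + 8*exp(b) + 2)^3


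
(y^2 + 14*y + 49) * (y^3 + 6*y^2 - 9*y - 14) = y^5 + 20*y^4 + 124*y^3 + 154*y^2 - 637*y - 686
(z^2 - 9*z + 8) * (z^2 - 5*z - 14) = z^4 - 14*z^3 + 39*z^2 + 86*z - 112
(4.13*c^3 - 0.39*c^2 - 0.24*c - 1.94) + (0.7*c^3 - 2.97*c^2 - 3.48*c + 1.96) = 4.83*c^3 - 3.36*c^2 - 3.72*c + 0.02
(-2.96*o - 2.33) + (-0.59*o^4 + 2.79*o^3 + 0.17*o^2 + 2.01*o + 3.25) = -0.59*o^4 + 2.79*o^3 + 0.17*o^2 - 0.95*o + 0.92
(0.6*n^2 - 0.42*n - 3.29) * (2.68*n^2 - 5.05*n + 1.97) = 1.608*n^4 - 4.1556*n^3 - 5.5142*n^2 + 15.7871*n - 6.4813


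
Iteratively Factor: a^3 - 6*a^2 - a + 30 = (a + 2)*(a^2 - 8*a + 15) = (a - 3)*(a + 2)*(a - 5)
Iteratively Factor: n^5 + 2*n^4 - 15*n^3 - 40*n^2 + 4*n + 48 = (n + 2)*(n^4 - 15*n^2 - 10*n + 24) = (n + 2)^2*(n^3 - 2*n^2 - 11*n + 12) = (n + 2)^2*(n + 3)*(n^2 - 5*n + 4) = (n - 4)*(n + 2)^2*(n + 3)*(n - 1)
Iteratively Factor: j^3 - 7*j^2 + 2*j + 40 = (j - 5)*(j^2 - 2*j - 8) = (j - 5)*(j + 2)*(j - 4)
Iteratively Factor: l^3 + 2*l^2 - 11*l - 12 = (l + 1)*(l^2 + l - 12) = (l - 3)*(l + 1)*(l + 4)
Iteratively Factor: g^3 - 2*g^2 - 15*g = (g - 5)*(g^2 + 3*g) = g*(g - 5)*(g + 3)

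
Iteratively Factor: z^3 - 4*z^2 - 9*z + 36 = (z + 3)*(z^2 - 7*z + 12) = (z - 3)*(z + 3)*(z - 4)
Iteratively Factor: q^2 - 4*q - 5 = (q - 5)*(q + 1)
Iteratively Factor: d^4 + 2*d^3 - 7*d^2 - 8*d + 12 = (d - 2)*(d^3 + 4*d^2 + d - 6) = (d - 2)*(d + 3)*(d^2 + d - 2) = (d - 2)*(d - 1)*(d + 3)*(d + 2)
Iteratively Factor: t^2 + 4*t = (t)*(t + 4)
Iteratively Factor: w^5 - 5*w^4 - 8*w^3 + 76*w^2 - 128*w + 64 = (w - 1)*(w^4 - 4*w^3 - 12*w^2 + 64*w - 64) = (w - 2)*(w - 1)*(w^3 - 2*w^2 - 16*w + 32) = (w - 4)*(w - 2)*(w - 1)*(w^2 + 2*w - 8) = (w - 4)*(w - 2)^2*(w - 1)*(w + 4)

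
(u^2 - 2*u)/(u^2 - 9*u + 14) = u/(u - 7)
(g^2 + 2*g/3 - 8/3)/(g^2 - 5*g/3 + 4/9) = 3*(g + 2)/(3*g - 1)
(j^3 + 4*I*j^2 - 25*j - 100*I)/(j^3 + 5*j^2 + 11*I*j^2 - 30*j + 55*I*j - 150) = (j^2 + j*(-5 + 4*I) - 20*I)/(j^2 + 11*I*j - 30)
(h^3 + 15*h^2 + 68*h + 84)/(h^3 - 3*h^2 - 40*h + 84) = (h^2 + 9*h + 14)/(h^2 - 9*h + 14)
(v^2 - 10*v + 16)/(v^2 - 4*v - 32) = (v - 2)/(v + 4)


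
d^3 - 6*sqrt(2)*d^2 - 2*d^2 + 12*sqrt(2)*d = d*(d - 2)*(d - 6*sqrt(2))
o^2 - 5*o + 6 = (o - 3)*(o - 2)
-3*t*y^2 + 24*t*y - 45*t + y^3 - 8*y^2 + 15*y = (-3*t + y)*(y - 5)*(y - 3)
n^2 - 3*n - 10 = (n - 5)*(n + 2)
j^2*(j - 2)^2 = j^4 - 4*j^3 + 4*j^2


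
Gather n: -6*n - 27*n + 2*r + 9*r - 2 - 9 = -33*n + 11*r - 11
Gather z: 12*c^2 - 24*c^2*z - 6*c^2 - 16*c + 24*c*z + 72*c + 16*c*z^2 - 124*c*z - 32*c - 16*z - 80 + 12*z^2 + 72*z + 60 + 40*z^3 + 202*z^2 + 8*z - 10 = 6*c^2 + 24*c + 40*z^3 + z^2*(16*c + 214) + z*(-24*c^2 - 100*c + 64) - 30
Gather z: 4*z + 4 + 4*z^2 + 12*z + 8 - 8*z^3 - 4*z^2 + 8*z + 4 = -8*z^3 + 24*z + 16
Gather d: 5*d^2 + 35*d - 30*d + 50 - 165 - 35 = 5*d^2 + 5*d - 150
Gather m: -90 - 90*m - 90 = -90*m - 180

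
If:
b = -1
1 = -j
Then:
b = -1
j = -1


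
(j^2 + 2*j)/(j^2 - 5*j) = (j + 2)/(j - 5)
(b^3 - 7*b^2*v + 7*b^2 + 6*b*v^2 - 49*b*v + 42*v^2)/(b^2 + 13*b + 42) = (b^2 - 7*b*v + 6*v^2)/(b + 6)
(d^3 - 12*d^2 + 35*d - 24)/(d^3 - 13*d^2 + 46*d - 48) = (d - 1)/(d - 2)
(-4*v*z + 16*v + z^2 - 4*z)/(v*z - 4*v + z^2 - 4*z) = (-4*v + z)/(v + z)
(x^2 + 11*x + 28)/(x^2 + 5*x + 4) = (x + 7)/(x + 1)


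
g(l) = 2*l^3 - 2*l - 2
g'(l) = 6*l^2 - 2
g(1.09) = -1.59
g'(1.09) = 5.13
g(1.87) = 7.34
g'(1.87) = 18.98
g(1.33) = 0.05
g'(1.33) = 8.61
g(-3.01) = -50.52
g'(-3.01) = 52.36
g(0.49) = -2.74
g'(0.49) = -0.56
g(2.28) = 17.14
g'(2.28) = 29.19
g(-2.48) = -27.55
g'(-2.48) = 34.90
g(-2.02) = -14.44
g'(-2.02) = 22.48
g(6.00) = 418.00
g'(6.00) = 214.00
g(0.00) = -2.00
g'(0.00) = -2.00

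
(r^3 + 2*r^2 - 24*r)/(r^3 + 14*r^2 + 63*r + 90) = r*(r - 4)/(r^2 + 8*r + 15)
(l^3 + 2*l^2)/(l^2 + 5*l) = l*(l + 2)/(l + 5)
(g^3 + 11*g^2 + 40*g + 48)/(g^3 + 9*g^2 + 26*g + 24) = (g + 4)/(g + 2)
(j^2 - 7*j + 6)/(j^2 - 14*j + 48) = (j - 1)/(j - 8)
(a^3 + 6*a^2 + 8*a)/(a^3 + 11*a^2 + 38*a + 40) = a/(a + 5)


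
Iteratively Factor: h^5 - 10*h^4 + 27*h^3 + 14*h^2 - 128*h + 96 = (h + 2)*(h^4 - 12*h^3 + 51*h^2 - 88*h + 48) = (h - 4)*(h + 2)*(h^3 - 8*h^2 + 19*h - 12) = (h - 4)*(h - 1)*(h + 2)*(h^2 - 7*h + 12) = (h - 4)^2*(h - 1)*(h + 2)*(h - 3)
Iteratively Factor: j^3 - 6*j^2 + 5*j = (j - 1)*(j^2 - 5*j) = j*(j - 1)*(j - 5)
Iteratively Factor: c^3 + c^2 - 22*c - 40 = (c + 2)*(c^2 - c - 20) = (c + 2)*(c + 4)*(c - 5)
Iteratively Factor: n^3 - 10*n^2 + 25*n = (n)*(n^2 - 10*n + 25) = n*(n - 5)*(n - 5)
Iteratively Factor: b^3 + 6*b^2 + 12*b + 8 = (b + 2)*(b^2 + 4*b + 4) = (b + 2)^2*(b + 2)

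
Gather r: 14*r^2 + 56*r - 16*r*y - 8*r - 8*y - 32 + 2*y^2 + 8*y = 14*r^2 + r*(48 - 16*y) + 2*y^2 - 32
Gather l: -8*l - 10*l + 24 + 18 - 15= 27 - 18*l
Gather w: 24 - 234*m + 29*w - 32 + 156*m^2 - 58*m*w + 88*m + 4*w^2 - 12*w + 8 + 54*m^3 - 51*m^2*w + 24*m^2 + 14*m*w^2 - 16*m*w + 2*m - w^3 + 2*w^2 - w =54*m^3 + 180*m^2 - 144*m - w^3 + w^2*(14*m + 6) + w*(-51*m^2 - 74*m + 16)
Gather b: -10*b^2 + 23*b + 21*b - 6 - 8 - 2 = -10*b^2 + 44*b - 16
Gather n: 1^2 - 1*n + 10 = 11 - n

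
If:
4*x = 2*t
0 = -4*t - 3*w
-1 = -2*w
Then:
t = -3/8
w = 1/2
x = -3/16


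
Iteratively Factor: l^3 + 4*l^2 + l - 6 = (l + 2)*(l^2 + 2*l - 3) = (l - 1)*(l + 2)*(l + 3)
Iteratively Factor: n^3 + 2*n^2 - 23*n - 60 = (n + 4)*(n^2 - 2*n - 15) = (n - 5)*(n + 4)*(n + 3)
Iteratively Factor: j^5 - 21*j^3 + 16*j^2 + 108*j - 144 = (j + 3)*(j^4 - 3*j^3 - 12*j^2 + 52*j - 48) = (j - 2)*(j + 3)*(j^3 - j^2 - 14*j + 24) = (j - 3)*(j - 2)*(j + 3)*(j^2 + 2*j - 8) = (j - 3)*(j - 2)^2*(j + 3)*(j + 4)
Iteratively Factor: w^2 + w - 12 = (w + 4)*(w - 3)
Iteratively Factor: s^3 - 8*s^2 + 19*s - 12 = (s - 4)*(s^2 - 4*s + 3) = (s - 4)*(s - 1)*(s - 3)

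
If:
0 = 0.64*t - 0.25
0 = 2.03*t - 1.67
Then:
No Solution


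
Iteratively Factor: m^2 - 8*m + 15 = (m - 3)*(m - 5)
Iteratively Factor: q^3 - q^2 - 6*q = (q + 2)*(q^2 - 3*q) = q*(q + 2)*(q - 3)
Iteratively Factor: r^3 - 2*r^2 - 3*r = (r - 3)*(r^2 + r) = r*(r - 3)*(r + 1)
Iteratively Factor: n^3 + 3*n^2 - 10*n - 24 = (n + 2)*(n^2 + n - 12) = (n + 2)*(n + 4)*(n - 3)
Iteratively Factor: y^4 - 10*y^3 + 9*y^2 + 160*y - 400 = (y + 4)*(y^3 - 14*y^2 + 65*y - 100) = (y - 4)*(y + 4)*(y^2 - 10*y + 25) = (y - 5)*(y - 4)*(y + 4)*(y - 5)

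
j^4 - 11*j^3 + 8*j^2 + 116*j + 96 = (j - 8)*(j - 6)*(j + 1)*(j + 2)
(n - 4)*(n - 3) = n^2 - 7*n + 12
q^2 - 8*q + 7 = (q - 7)*(q - 1)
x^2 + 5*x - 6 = (x - 1)*(x + 6)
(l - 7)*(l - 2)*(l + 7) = l^3 - 2*l^2 - 49*l + 98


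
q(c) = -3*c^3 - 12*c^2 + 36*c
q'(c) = -9*c^2 - 24*c + 36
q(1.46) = 17.64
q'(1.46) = -18.22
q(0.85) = 20.09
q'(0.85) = 9.10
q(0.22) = 7.31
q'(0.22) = 30.28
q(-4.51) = -131.24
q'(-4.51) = -38.82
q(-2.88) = -131.55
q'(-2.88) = 30.47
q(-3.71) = -145.53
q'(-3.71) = 1.16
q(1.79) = 8.78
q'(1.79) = -35.80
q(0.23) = 7.61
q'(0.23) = 30.00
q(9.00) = -2835.00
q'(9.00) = -909.00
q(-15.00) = 6885.00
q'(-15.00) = -1629.00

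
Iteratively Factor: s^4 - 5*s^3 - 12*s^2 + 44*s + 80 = (s + 2)*(s^3 - 7*s^2 + 2*s + 40) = (s - 4)*(s + 2)*(s^2 - 3*s - 10) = (s - 5)*(s - 4)*(s + 2)*(s + 2)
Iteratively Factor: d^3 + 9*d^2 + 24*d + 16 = (d + 4)*(d^2 + 5*d + 4) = (d + 1)*(d + 4)*(d + 4)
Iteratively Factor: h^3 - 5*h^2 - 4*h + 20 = (h - 2)*(h^2 - 3*h - 10) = (h - 2)*(h + 2)*(h - 5)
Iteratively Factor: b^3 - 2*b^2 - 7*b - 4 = (b - 4)*(b^2 + 2*b + 1) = (b - 4)*(b + 1)*(b + 1)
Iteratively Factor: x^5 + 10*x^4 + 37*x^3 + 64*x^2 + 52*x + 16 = (x + 1)*(x^4 + 9*x^3 + 28*x^2 + 36*x + 16) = (x + 1)*(x + 2)*(x^3 + 7*x^2 + 14*x + 8) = (x + 1)*(x + 2)*(x + 4)*(x^2 + 3*x + 2) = (x + 1)*(x + 2)^2*(x + 4)*(x + 1)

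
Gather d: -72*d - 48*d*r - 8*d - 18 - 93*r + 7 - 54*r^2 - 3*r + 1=d*(-48*r - 80) - 54*r^2 - 96*r - 10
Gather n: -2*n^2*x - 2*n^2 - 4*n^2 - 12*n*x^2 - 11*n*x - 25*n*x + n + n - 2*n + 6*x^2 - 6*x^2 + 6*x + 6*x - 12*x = n^2*(-2*x - 6) + n*(-12*x^2 - 36*x)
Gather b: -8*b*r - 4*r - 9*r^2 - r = -8*b*r - 9*r^2 - 5*r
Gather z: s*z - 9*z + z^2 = z^2 + z*(s - 9)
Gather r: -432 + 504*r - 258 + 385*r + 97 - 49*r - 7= 840*r - 600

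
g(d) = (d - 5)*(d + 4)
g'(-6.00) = -13.00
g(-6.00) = 22.00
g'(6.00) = 11.00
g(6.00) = 10.00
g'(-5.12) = -11.24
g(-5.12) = 11.33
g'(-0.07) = -1.14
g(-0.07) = -19.93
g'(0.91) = 0.82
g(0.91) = -20.08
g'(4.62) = 8.24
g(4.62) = -3.28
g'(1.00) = 1.00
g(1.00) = -20.00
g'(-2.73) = -6.46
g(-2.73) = -9.82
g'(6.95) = 12.90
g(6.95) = 21.35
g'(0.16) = -0.68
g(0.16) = -20.13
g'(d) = 2*d - 1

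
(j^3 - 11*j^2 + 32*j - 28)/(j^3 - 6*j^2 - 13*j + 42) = (j - 2)/(j + 3)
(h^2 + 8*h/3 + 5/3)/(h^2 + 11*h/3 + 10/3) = (h + 1)/(h + 2)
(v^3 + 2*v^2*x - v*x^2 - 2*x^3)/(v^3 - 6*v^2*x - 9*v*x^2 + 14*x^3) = (-v - x)/(-v + 7*x)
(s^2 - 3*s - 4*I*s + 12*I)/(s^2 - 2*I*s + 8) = (s - 3)/(s + 2*I)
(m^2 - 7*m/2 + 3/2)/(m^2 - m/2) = (m - 3)/m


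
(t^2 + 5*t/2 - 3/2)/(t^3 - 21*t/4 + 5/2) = 2*(t + 3)/(2*t^2 + t - 10)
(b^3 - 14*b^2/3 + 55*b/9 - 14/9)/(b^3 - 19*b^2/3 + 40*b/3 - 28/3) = (b - 1/3)/(b - 2)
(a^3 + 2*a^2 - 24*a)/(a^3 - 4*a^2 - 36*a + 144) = a/(a - 6)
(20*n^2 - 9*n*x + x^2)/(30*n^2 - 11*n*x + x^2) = (-4*n + x)/(-6*n + x)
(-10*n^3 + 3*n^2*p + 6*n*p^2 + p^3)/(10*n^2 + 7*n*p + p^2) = -n + p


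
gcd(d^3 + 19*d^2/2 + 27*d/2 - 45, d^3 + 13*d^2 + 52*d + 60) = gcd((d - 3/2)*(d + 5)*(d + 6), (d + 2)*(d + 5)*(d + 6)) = d^2 + 11*d + 30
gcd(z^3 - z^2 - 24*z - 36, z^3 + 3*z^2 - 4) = z + 2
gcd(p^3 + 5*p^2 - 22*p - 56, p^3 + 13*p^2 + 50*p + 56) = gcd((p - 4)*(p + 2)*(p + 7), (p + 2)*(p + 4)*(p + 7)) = p^2 + 9*p + 14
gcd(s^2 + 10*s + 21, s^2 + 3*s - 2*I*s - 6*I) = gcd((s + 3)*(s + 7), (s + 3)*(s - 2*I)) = s + 3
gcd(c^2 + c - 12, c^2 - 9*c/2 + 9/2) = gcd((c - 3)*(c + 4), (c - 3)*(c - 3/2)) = c - 3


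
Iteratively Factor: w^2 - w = (w)*(w - 1)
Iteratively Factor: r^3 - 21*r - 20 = (r + 1)*(r^2 - r - 20) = (r - 5)*(r + 1)*(r + 4)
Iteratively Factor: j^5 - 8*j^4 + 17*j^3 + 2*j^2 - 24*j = (j + 1)*(j^4 - 9*j^3 + 26*j^2 - 24*j) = (j - 2)*(j + 1)*(j^3 - 7*j^2 + 12*j) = (j - 3)*(j - 2)*(j + 1)*(j^2 - 4*j) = (j - 4)*(j - 3)*(j - 2)*(j + 1)*(j)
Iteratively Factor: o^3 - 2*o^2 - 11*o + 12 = (o - 4)*(o^2 + 2*o - 3) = (o - 4)*(o - 1)*(o + 3)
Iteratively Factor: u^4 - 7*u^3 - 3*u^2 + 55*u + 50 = (u + 1)*(u^3 - 8*u^2 + 5*u + 50) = (u - 5)*(u + 1)*(u^2 - 3*u - 10) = (u - 5)*(u + 1)*(u + 2)*(u - 5)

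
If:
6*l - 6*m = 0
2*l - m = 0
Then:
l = 0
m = 0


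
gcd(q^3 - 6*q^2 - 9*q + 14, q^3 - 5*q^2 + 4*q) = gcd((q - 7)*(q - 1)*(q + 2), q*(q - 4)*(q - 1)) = q - 1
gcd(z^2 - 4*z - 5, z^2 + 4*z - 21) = 1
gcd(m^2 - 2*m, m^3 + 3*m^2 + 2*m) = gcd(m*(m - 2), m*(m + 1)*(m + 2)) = m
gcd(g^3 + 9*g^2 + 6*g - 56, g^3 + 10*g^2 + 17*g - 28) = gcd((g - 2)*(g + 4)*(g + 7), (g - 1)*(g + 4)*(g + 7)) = g^2 + 11*g + 28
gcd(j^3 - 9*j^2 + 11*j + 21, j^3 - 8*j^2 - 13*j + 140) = j - 7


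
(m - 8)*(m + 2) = m^2 - 6*m - 16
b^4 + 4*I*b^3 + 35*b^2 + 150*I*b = b*(b - 6*I)*(b + 5*I)^2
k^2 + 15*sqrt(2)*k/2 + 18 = (k + 3*sqrt(2)/2)*(k + 6*sqrt(2))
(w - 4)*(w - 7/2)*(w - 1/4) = w^3 - 31*w^2/4 + 127*w/8 - 7/2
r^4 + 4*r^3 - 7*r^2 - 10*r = r*(r - 2)*(r + 1)*(r + 5)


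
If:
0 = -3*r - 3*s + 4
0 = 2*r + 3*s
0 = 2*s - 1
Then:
No Solution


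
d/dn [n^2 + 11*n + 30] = 2*n + 11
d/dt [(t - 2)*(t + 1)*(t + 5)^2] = 4*t^3 + 27*t^2 + 26*t - 45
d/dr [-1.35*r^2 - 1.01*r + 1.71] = -2.7*r - 1.01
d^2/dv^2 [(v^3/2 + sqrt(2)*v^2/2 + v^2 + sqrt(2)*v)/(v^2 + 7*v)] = 5*(7 - sqrt(2))/(v^3 + 21*v^2 + 147*v + 343)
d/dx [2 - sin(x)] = -cos(x)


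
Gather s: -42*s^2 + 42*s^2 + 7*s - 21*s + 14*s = 0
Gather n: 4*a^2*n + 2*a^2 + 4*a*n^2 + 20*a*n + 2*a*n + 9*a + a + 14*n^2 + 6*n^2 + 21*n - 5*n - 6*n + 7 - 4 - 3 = 2*a^2 + 10*a + n^2*(4*a + 20) + n*(4*a^2 + 22*a + 10)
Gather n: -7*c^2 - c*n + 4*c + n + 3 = -7*c^2 + 4*c + n*(1 - c) + 3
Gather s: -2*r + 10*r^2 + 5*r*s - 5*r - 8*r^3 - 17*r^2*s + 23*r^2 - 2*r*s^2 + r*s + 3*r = -8*r^3 + 33*r^2 - 2*r*s^2 - 4*r + s*(-17*r^2 + 6*r)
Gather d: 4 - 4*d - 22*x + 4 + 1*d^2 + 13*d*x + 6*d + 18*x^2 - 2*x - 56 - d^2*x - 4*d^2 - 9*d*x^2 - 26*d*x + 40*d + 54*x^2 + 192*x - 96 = d^2*(-x - 3) + d*(-9*x^2 - 13*x + 42) + 72*x^2 + 168*x - 144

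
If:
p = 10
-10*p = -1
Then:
No Solution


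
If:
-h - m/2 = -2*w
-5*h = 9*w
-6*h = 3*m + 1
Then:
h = 3/20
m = -19/30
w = -1/12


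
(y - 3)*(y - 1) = y^2 - 4*y + 3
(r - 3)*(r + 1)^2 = r^3 - r^2 - 5*r - 3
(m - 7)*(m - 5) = m^2 - 12*m + 35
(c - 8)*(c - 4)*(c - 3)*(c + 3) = c^4 - 12*c^3 + 23*c^2 + 108*c - 288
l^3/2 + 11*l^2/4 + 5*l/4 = l*(l/2 + 1/4)*(l + 5)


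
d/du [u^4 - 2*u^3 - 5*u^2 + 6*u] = 4*u^3 - 6*u^2 - 10*u + 6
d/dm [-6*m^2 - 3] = -12*m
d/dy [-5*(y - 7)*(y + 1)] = 30 - 10*y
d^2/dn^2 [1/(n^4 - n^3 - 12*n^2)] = 2*(-(-4*n^2 + 3*n + 24)^2 + 3*(-2*n^2 + n + 4)*(-n^2 + n + 12))/(n^4*(-n^2 + n + 12)^3)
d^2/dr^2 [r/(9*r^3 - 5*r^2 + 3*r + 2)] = 2*(r*(27*r^2 - 10*r + 3)^2 + (-27*r^2 - r*(27*r - 5) + 10*r - 3)*(9*r^3 - 5*r^2 + 3*r + 2))/(9*r^3 - 5*r^2 + 3*r + 2)^3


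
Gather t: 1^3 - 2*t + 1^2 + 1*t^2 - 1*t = t^2 - 3*t + 2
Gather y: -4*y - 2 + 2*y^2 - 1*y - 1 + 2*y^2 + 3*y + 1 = 4*y^2 - 2*y - 2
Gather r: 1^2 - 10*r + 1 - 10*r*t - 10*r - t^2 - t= r*(-10*t - 20) - t^2 - t + 2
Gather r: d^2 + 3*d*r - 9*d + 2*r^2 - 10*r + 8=d^2 - 9*d + 2*r^2 + r*(3*d - 10) + 8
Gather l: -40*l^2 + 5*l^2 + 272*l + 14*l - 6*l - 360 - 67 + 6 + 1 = -35*l^2 + 280*l - 420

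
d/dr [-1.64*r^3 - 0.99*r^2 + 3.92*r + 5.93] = -4.92*r^2 - 1.98*r + 3.92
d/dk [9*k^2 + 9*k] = 18*k + 9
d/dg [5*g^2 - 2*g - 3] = 10*g - 2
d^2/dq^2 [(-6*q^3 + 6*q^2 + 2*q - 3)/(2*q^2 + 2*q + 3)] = 4*(-2*q^3 - 126*q^2 - 117*q + 24)/(8*q^6 + 24*q^5 + 60*q^4 + 80*q^3 + 90*q^2 + 54*q + 27)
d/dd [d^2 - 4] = 2*d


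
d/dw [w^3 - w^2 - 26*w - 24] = 3*w^2 - 2*w - 26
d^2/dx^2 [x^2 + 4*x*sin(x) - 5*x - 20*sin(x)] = -4*x*sin(x) + 20*sin(x) + 8*cos(x) + 2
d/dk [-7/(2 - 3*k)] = -21/(3*k - 2)^2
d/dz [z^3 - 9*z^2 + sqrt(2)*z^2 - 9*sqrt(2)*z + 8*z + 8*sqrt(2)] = 3*z^2 - 18*z + 2*sqrt(2)*z - 9*sqrt(2) + 8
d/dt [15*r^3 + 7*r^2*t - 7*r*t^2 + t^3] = 7*r^2 - 14*r*t + 3*t^2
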